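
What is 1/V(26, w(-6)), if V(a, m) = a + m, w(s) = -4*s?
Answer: 1/50 ≈ 0.020000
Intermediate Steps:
1/V(26, w(-6)) = 1/(26 - 4*(-6)) = 1/(26 + 24) = 1/50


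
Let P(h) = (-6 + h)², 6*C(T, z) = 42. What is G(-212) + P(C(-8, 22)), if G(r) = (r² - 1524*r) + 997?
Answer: 369030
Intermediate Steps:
C(T, z) = 7 (C(T, z) = (⅙)*42 = 7)
G(r) = 997 + r² - 1524*r
G(-212) + P(C(-8, 22)) = (997 + (-212)² - 1524*(-212)) + (-6 + 7)² = (997 + 44944 + 323088) + 1² = 369029 + 1 = 369030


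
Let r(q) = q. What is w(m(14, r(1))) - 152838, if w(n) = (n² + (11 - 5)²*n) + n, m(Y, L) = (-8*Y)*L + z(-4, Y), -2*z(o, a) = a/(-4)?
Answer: -2316195/16 ≈ -1.4476e+5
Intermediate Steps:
z(o, a) = a/8 (z(o, a) = -a/(2*(-4)) = -a*(-1)/(2*4) = -(-1)*a/8 = a/8)
m(Y, L) = Y/8 - 8*L*Y (m(Y, L) = (-8*Y)*L + Y/8 = -8*L*Y + Y/8 = Y/8 - 8*L*Y)
w(n) = n² + 37*n (w(n) = (n² + 6²*n) + n = (n² + 36*n) + n = n² + 37*n)
w(m(14, r(1))) - 152838 = ((⅛)*14*(1 - 64*1))*(37 + (⅛)*14*(1 - 64*1)) - 152838 = ((⅛)*14*(1 - 64))*(37 + (⅛)*14*(1 - 64)) - 152838 = ((⅛)*14*(-63))*(37 + (⅛)*14*(-63)) - 152838 = -441*(37 - 441/4)/4 - 152838 = -441/4*(-293/4) - 152838 = 129213/16 - 152838 = -2316195/16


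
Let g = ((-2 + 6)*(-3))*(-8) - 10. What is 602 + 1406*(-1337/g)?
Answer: -914025/43 ≈ -21256.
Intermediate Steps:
g = 86 (g = (4*(-3))*(-8) - 10 = -12*(-8) - 10 = 96 - 10 = 86)
602 + 1406*(-1337/g) = 602 + 1406*(-1337/86) = 602 - 939911/43 = -914025/43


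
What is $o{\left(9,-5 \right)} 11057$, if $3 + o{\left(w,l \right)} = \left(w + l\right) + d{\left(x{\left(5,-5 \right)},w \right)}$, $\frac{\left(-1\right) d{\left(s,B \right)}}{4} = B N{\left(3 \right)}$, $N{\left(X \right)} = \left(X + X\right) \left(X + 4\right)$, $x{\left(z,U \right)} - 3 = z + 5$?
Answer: $-16707127$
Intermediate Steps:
$x{\left(z,U \right)} = 8 + z$ ($x{\left(z,U \right)} = 3 + \left(z + 5\right) = 3 + \left(5 + z\right) = 8 + z$)
$N{\left(X \right)} = 2 X \left(4 + X\right)$
$d{\left(s,B \right)} = - 168 B$ ($d{\left(s,B \right)} = - 4 B 2 \cdot 3 \left(4 + 3\right) = - 4 B 2 \cdot 3 \cdot 7 = - 4 B 42 = - 4 \cdot 42 B = - 168 B$)
$o{\left(w,l \right)} = -3 + l - 167 w$ ($o{\left(w,l \right)} = -3 + \left(\left(w + l\right) - 168 w\right) = -3 + \left(\left(l + w\right) - 168 w\right) = -3 + \left(l - 167 w\right) = -3 + l - 167 w$)
$o{\left(9,-5 \right)} 11057 = \left(-3 - 5 - 1503\right) 11057 = \left(-1511\right) 11057 = -16707127$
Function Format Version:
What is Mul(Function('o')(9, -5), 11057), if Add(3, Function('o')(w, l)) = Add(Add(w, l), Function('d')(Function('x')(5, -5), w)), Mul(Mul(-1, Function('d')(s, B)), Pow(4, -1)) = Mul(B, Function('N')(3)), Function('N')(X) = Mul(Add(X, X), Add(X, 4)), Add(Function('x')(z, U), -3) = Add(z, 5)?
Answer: -16707127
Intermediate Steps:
Function('x')(z, U) = Add(8, z) (Function('x')(z, U) = Add(3, Add(z, 5)) = Add(3, Add(5, z)) = Add(8, z))
Function('N')(X) = Mul(2, X, Add(4, X)) (Function('N')(X) = Mul(Mul(2, X), Add(4, X)) = Mul(2, X, Add(4, X)))
Function('d')(s, B) = Mul(-168, B) (Function('d')(s, B) = Mul(-4, Mul(B, Mul(2, 3, Add(4, 3)))) = Mul(-4, Mul(B, Mul(2, 3, 7))) = Mul(-4, Mul(B, 42)) = Mul(-4, Mul(42, B)) = Mul(-168, B))
Function('o')(w, l) = Add(-3, l, Mul(-167, w)) (Function('o')(w, l) = Add(-3, Add(Add(w, l), Mul(-168, w))) = Add(-3, Add(Add(l, w), Mul(-168, w))) = Add(-3, Add(l, Mul(-167, w))) = Add(-3, l, Mul(-167, w)))
Mul(Function('o')(9, -5), 11057) = Mul(Add(-3, -5, Mul(-167, 9)), 11057) = Mul(Add(-3, -5, -1503), 11057) = Mul(-1511, 11057) = -16707127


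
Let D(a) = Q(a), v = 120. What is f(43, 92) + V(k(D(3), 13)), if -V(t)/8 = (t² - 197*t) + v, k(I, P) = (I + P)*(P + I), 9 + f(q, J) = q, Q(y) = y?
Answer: -121758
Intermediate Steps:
D(a) = a
f(q, J) = -9 + q
k(I, P) = (I + P)² (k(I, P) = (I + P)*(I + P) = (I + P)²)
V(t) = -960 - 8*t² + 1576*t (V(t) = -8*((t² - 197*t) + 120) = -8*(120 + t² - 197*t) = -960 - 8*t² + 1576*t)
f(43, 92) + V(k(D(3), 13)) = (-9 + 43) + (-960 - 8*(3 + 13)⁴ + 1576*(3 + 13)²) = 34 + (-960 - 8*(16²)² + 1576*16²) = 34 + (-960 - 8*256² + 1576*256) = 34 + (-960 - 8*65536 + 403456) = 34 + (-960 - 524288 + 403456) = 34 - 121792 = -121758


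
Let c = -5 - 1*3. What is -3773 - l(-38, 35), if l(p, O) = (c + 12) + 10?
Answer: -3787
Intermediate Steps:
c = -8 (c = -5 - 3 = -8)
l(p, O) = 14 (l(p, O) = (-8 + 12) + 10 = 4 + 10 = 14)
-3773 - l(-38, 35) = -3773 - 1*14 = -3773 - 14 = -3787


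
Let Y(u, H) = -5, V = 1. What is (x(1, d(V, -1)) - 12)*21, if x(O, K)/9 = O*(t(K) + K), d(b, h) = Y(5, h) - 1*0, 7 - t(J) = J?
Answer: 1071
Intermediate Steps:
t(J) = 7 - J
d(b, h) = -5 (d(b, h) = -5 - 1*0 = -5 + 0 = -5)
x(O, K) = 63*O (x(O, K) = 9*(O*((7 - K) + K)) = 9*(O*7) = 9*(7*O) = 63*O)
(x(1, d(V, -1)) - 12)*21 = (63*1 - 12)*21 = (63 - 12)*21 = 51*21 = 1071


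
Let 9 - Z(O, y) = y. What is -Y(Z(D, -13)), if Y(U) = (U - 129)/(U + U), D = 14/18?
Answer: 107/44 ≈ 2.4318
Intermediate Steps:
D = 7/9 (D = 14*(1/18) = 7/9 ≈ 0.77778)
Z(O, y) = 9 - y
Y(U) = (-129 + U)/(2*U) (Y(U) = (-129 + U)/((2*U)) = (-129 + U)*(1/(2*U)) = (-129 + U)/(2*U))
-Y(Z(D, -13)) = -(-129 + (9 - 1*(-13)))/(2*(9 - 1*(-13))) = -(-129 + (9 + 13))/(2*(9 + 13)) = -(-129 + 22)/(2*22) = -(-107)/(2*22) = -1*(-107/44) = 107/44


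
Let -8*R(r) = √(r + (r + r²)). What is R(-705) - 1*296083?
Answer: -296083 - √495615/8 ≈ -2.9617e+5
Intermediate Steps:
R(r) = -√(r² + 2*r)/8 (R(r) = -√(r + (r + r²))/8 = -√(r² + 2*r)/8)
R(-705) - 1*296083 = -√495615/8 - 1*296083 = -√495615/8 - 296083 = -296083 - √495615/8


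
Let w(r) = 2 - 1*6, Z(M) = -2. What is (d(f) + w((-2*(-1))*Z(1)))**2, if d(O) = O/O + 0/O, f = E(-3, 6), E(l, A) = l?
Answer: 9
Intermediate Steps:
f = -3
d(O) = 1 (d(O) = 1 + 0 = 1)
w(r) = -4 (w(r) = 2 - 6 = -4)
(d(f) + w((-2*(-1))*Z(1)))**2 = (1 - 4)**2 = (-3)**2 = 9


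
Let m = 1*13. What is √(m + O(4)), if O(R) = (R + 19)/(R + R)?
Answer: √254/4 ≈ 3.9843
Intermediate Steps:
m = 13
O(R) = (19 + R)/(2*R) (O(R) = (19 + R)/((2*R)) = (19 + R)*(1/(2*R)) = (19 + R)/(2*R))
√(m + O(4)) = √(13 + (½)*(19 + 4)/4) = √(13 + (½)*(¼)*23) = √(13 + 23/8) = √(127/8) = √254/4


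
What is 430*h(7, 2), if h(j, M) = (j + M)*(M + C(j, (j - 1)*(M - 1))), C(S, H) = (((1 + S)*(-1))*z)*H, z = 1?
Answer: -178020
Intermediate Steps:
C(S, H) = H*(-1 - S) (C(S, H) = (((1 + S)*(-1))*1)*H = ((-1 - S)*1)*H = (-1 - S)*H = H*(-1 - S))
h(j, M) = (M + j)*(M - (1 + j)*(-1 + M)*(-1 + j)) (h(j, M) = (j + M)*(M - (j - 1)*(M - 1)*(1 + j)) = (M + j)*(M - (-1 + j)*(-1 + M)*(1 + j)) = (M + j)*(M - (-1 + M)*(-1 + j)*(1 + j)) = (M + j)*(M - (1 + j)*(-1 + M)*(-1 + j)))
430*h(7, 2) = 430*(2² + 2*7 - 1*2*(1 + 7)*(1 - 1*2 - 1*7 + 2*7) - 1*7*(1 + 7)*(1 - 1*2 - 1*7 + 2*7)) = 430*(4 + 14 - 1*2*8*(1 - 2 - 7 + 14) - 1*7*8*(1 - 2 - 7 + 14)) = 430*(4 + 14 - 1*2*8*6 - 1*7*8*6) = 430*(4 + 14 - 96 - 336) = 430*(-414) = -178020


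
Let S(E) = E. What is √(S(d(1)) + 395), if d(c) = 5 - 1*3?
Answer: √397 ≈ 19.925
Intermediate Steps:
d(c) = 2 (d(c) = 5 - 3 = 2)
√(S(d(1)) + 395) = √(2 + 395) = √397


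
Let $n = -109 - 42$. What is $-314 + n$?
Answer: $-465$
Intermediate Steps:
$n = -151$
$-314 + n = -314 - 151 = -465$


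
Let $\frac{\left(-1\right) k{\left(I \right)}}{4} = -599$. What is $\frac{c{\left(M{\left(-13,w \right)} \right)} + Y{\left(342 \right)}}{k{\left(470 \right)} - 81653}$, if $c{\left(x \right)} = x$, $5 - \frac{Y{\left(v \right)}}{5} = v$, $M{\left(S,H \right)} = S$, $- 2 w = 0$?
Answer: $\frac{566}{26419} \approx 0.021424$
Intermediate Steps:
$w = 0$ ($w = \left(- \frac{1}{2}\right) 0 = 0$)
$Y{\left(v \right)} = 25 - 5 v$
$k{\left(I \right)} = 2396$ ($k{\left(I \right)} = \left(-4\right) \left(-599\right) = 2396$)
$\frac{c{\left(M{\left(-13,w \right)} \right)} + Y{\left(342 \right)}}{k{\left(470 \right)} - 81653} = \frac{-13 + \left(25 - 1710\right)}{2396 - 81653} = \frac{-13 + \left(25 - 1710\right)}{-79257} = \left(-13 - 1685\right) \left(- \frac{1}{79257}\right) = \left(-1698\right) \left(- \frac{1}{79257}\right) = \frac{566}{26419}$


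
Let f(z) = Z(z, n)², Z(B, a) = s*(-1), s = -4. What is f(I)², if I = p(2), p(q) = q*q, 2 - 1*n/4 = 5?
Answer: 256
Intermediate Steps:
n = -12 (n = 8 - 4*5 = 8 - 20 = -12)
p(q) = q²
Z(B, a) = 4 (Z(B, a) = -4*(-1) = 4)
I = 4 (I = 2² = 4)
f(z) = 16 (f(z) = 4² = 16)
f(I)² = 16² = 256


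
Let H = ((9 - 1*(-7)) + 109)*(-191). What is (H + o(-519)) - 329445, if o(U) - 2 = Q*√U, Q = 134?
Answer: -353318 + 134*I*√519 ≈ -3.5332e+5 + 3052.7*I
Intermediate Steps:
o(U) = 2 + 134*√U
H = -23875 (H = ((9 + 7) + 109)*(-191) = (16 + 109)*(-191) = 125*(-191) = -23875)
(H + o(-519)) - 329445 = (-23875 + (2 + 134*√(-519))) - 329445 = (-23875 + (2 + 134*(I*√519))) - 329445 = (-23875 + (2 + 134*I*√519)) - 329445 = (-23873 + 134*I*√519) - 329445 = -353318 + 134*I*√519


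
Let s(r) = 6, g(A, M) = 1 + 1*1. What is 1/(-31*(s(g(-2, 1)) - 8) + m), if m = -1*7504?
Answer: -1/7442 ≈ -0.00013437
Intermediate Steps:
g(A, M) = 2 (g(A, M) = 1 + 1 = 2)
m = -7504
1/(-31*(s(g(-2, 1)) - 8) + m) = 1/(-31*(6 - 8) - 7504) = 1/(-31*(-2) - 7504) = 1/(62 - 7504) = 1/(-7442) = -1/7442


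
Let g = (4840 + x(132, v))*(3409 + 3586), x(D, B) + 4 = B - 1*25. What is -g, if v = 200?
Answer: -35051945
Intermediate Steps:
x(D, B) = -29 + B (x(D, B) = -4 + (B - 1*25) = -4 + (B - 25) = -4 + (-25 + B) = -29 + B)
g = 35051945 (g = (4840 + (-29 + 200))*(3409 + 3586) = (4840 + 171)*6995 = 5011*6995 = 35051945)
-g = -1*35051945 = -35051945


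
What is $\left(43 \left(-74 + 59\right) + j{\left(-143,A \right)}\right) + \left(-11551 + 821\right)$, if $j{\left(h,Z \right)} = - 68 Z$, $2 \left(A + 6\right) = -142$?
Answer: $-6139$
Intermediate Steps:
$A = -77$ ($A = -6 + \frac{1}{2} \left(-142\right) = -6 - 71 = -77$)
$\left(43 \left(-74 + 59\right) + j{\left(-143,A \right)}\right) + \left(-11551 + 821\right) = \left(43 \left(-74 + 59\right) - -5236\right) + \left(-11551 + 821\right) = \left(43 \left(-15\right) + 5236\right) - 10730 = \left(-645 + 5236\right) - 10730 = 4591 - 10730 = -6139$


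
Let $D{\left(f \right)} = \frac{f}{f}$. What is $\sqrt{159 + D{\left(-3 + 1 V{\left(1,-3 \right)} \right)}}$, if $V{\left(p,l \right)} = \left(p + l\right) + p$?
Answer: $4 \sqrt{10} \approx 12.649$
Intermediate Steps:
$V{\left(p,l \right)} = l + 2 p$ ($V{\left(p,l \right)} = \left(l + p\right) + p = l + 2 p$)
$D{\left(f \right)} = 1$
$\sqrt{159 + D{\left(-3 + 1 V{\left(1,-3 \right)} \right)}} = \sqrt{159 + 1} = \sqrt{160} = 4 \sqrt{10}$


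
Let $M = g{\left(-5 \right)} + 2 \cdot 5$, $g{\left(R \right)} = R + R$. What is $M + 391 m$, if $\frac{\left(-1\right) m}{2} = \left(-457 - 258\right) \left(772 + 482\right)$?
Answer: $701149020$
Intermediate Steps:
$g{\left(R \right)} = 2 R$
$m = 1793220$ ($m = - 2 \left(-457 - 258\right) \left(772 + 482\right) = - 2 \left(\left(-715\right) 1254\right) = \left(-2\right) \left(-896610\right) = 1793220$)
$M = 0$ ($M = 2 \left(-5\right) + 2 \cdot 5 = -10 + 10 = 0$)
$M + 391 m = 0 + 391 \cdot 1793220 = 0 + 701149020 = 701149020$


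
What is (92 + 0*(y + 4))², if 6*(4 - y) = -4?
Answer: 8464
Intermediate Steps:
y = 14/3 (y = 4 - ⅙*(-4) = 4 + ⅔ = 14/3 ≈ 4.6667)
(92 + 0*(y + 4))² = (92 + 0*(14/3 + 4))² = (92 + 0*(26/3))² = (92 + 0)² = 92² = 8464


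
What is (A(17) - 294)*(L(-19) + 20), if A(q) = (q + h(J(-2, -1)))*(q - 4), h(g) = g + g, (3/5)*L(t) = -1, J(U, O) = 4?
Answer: 1705/3 ≈ 568.33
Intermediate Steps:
L(t) = -5/3 (L(t) = (5/3)*(-1) = -5/3)
h(g) = 2*g
A(q) = (-4 + q)*(8 + q) (A(q) = (q + 2*4)*(q - 4) = (q + 8)*(-4 + q) = (8 + q)*(-4 + q) = (-4 + q)*(8 + q))
(A(17) - 294)*(L(-19) + 20) = ((-32 + 17² + 4*17) - 294)*(-5/3 + 20) = ((-32 + 289 + 68) - 294)*(55/3) = (325 - 294)*(55/3) = 31*(55/3) = 1705/3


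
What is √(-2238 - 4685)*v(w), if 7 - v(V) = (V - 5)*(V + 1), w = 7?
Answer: -9*I*√6923 ≈ -748.84*I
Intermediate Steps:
v(V) = 7 - (1 + V)*(-5 + V) (v(V) = 7 - (V - 5)*(V + 1) = 7 - (-5 + V)*(1 + V) = 7 - (1 + V)*(-5 + V))
√(-2238 - 4685)*v(w) = √(-2238 - 4685)*(12 - 1*7² + 4*7) = √(-6923)*(12 - 1*49 + 28) = (I*√6923)*(12 - 49 + 28) = (I*√6923)*(-9) = -9*I*√6923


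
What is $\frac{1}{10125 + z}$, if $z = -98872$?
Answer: $- \frac{1}{88747} \approx -1.1268 \cdot 10^{-5}$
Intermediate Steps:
$\frac{1}{10125 + z} = \frac{1}{10125 - 98872} = \frac{1}{-88747} = - \frac{1}{88747}$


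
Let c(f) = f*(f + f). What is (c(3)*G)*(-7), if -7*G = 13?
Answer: 234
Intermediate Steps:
c(f) = 2*f² (c(f) = f*(2*f) = 2*f²)
G = -13/7 (G = -⅐*13 = -13/7 ≈ -1.8571)
(c(3)*G)*(-7) = ((2*3²)*(-13/7))*(-7) = ((2*9)*(-13/7))*(-7) = (18*(-13/7))*(-7) = -234/7*(-7) = 234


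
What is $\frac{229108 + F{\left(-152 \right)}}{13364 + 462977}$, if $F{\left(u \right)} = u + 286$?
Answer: $\frac{229242}{476341} \approx 0.48126$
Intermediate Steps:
$F{\left(u \right)} = 286 + u$
$\frac{229108 + F{\left(-152 \right)}}{13364 + 462977} = \frac{229108 + \left(286 - 152\right)}{13364 + 462977} = \frac{229108 + 134}{476341} = 229242 \cdot \frac{1}{476341} = \frac{229242}{476341}$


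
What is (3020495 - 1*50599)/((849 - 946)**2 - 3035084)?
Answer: -2969896/3025675 ≈ -0.98156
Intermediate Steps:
(3020495 - 1*50599)/((849 - 946)**2 - 3035084) = (3020495 - 50599)/((-97)**2 - 3035084) = 2969896/(9409 - 3035084) = 2969896/(-3025675) = 2969896*(-1/3025675) = -2969896/3025675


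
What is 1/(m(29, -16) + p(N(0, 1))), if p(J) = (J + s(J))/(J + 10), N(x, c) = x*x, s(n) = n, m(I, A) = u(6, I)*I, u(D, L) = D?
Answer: 1/174 ≈ 0.0057471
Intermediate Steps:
m(I, A) = 6*I
N(x, c) = x²
p(J) = 2*J/(10 + J) (p(J) = (J + J)/(J + 10) = (2*J)/(10 + J) = 2*J/(10 + J))
1/(m(29, -16) + p(N(0, 1))) = 1/(6*29 + 2*0²/(10 + 0²)) = 1/(174 + 2*0/(10 + 0)) = 1/(174 + 2*0/10) = 1/(174 + 2*0*(⅒)) = 1/(174 + 0) = 1/174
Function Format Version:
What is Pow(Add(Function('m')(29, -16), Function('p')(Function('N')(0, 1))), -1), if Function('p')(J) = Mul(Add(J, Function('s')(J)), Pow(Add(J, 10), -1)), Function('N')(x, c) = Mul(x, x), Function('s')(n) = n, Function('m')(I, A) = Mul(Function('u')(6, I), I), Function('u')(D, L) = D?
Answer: Rational(1, 174) ≈ 0.0057471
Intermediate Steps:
Function('m')(I, A) = Mul(6, I)
Function('N')(x, c) = Pow(x, 2)
Function('p')(J) = Mul(2, J, Pow(Add(10, J), -1)) (Function('p')(J) = Mul(Add(J, J), Pow(Add(J, 10), -1)) = Mul(Mul(2, J), Pow(Add(10, J), -1)) = Mul(2, J, Pow(Add(10, J), -1)))
Pow(Add(Function('m')(29, -16), Function('p')(Function('N')(0, 1))), -1) = Pow(Add(Mul(6, 29), Mul(2, Pow(0, 2), Pow(Add(10, Pow(0, 2)), -1))), -1) = Pow(Add(174, Mul(2, 0, Pow(Add(10, 0), -1))), -1) = Pow(Add(174, Mul(2, 0, Pow(10, -1))), -1) = Pow(Add(174, Mul(2, 0, Rational(1, 10))), -1) = Pow(Add(174, 0), -1) = Pow(174, -1) = Rational(1, 174)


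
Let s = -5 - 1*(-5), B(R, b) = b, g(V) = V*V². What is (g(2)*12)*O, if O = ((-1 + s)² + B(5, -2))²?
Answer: 96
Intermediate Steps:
g(V) = V³
s = 0 (s = -5 + 5 = 0)
O = 1 (O = ((-1 + 0)² - 2)² = ((-1)² - 2)² = (1 - 2)² = (-1)² = 1)
(g(2)*12)*O = (2³*12)*1 = (8*12)*1 = 96*1 = 96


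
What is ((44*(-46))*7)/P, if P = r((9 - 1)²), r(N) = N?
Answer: -1771/8 ≈ -221.38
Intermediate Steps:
P = 64 (P = (9 - 1)² = 8² = 64)
((44*(-46))*7)/P = ((44*(-46))*7)/64 = -2024*7*(1/64) = -14168*1/64 = -1771/8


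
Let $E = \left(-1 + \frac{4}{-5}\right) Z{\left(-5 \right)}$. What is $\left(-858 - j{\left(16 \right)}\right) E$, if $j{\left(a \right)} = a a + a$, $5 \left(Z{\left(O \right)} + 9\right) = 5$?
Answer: $-16272$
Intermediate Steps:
$Z{\left(O \right)} = -8$ ($Z{\left(O \right)} = -9 + \frac{1}{5} \cdot 5 = -9 + 1 = -8$)
$j{\left(a \right)} = a + a^{2}$ ($j{\left(a \right)} = a^{2} + a = a + a^{2}$)
$E = \frac{72}{5}$ ($E = \left(-1 + \frac{4}{-5}\right) \left(-8\right) = \left(-1 + 4 \left(- \frac{1}{5}\right)\right) \left(-8\right) = \left(-1 - \frac{4}{5}\right) \left(-8\right) = \left(- \frac{9}{5}\right) \left(-8\right) = \frac{72}{5} \approx 14.4$)
$\left(-858 - j{\left(16 \right)}\right) E = \left(-858 - 16 \left(1 + 16\right)\right) \frac{72}{5} = \left(-858 - 16 \cdot 17\right) \frac{72}{5} = \left(-858 - 272\right) \frac{72}{5} = \left(-1130\right) \frac{72}{5} = -16272$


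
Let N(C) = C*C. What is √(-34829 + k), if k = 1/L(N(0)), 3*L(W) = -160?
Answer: I*√55726430/40 ≈ 186.63*I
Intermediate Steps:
N(C) = C²
L(W) = -160/3 (L(W) = (⅓)*(-160) = -160/3)
k = -3/160 (k = 1/(-160/3) = -3/160 ≈ -0.018750)
√(-34829 + k) = √(-34829 - 3/160) = √(-5572643/160) = I*√55726430/40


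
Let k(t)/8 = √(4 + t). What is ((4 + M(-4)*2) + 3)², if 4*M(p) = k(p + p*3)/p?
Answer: 37 - 28*I*√3 ≈ 37.0 - 48.497*I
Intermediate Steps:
k(t) = 8*√(4 + t)
M(p) = 2*√(4 + 4*p)/p (M(p) = ((8*√(4 + (p + p*3)))/p)/4 = ((8*√(4 + (p + 3*p)))/p)/4 = ((8*√(4 + 4*p))/p)/4 = (8*√(4 + 4*p)/p)/4 = 2*√(4 + 4*p)/p)
((4 + M(-4)*2) + 3)² = ((4 + (4*√(1 - 4)/(-4))*2) + 3)² = ((4 + (4*(-¼)*√(-3))*2) + 3)² = ((4 + (4*(-¼)*(I*√3))*2) + 3)² = ((4 - I*√3*2) + 3)² = ((4 - 2*I*√3) + 3)² = (7 - 2*I*√3)²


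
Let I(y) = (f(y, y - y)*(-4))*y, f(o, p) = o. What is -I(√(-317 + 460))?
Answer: 572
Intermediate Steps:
I(y) = -4*y² (I(y) = (y*(-4))*y = (-4*y)*y = -4*y²)
-I(√(-317 + 460)) = -(-4)*(√(-317 + 460))² = -(-4)*(√143)² = -(-4)*143 = -1*(-572) = 572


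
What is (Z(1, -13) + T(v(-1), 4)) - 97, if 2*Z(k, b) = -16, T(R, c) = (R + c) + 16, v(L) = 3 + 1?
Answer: -81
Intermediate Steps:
v(L) = 4
T(R, c) = 16 + R + c
Z(k, b) = -8 (Z(k, b) = (½)*(-16) = -8)
(Z(1, -13) + T(v(-1), 4)) - 97 = (-8 + (16 + 4 + 4)) - 97 = (-8 + 24) - 97 = 16 - 97 = -81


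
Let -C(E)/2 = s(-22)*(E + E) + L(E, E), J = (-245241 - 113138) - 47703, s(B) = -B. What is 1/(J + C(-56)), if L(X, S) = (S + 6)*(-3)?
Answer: -1/401454 ≈ -2.4909e-6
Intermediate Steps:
L(X, S) = -18 - 3*S (L(X, S) = (6 + S)*(-3) = -18 - 3*S)
J = -406082 (J = -358379 - 47703 = -406082)
C(E) = 36 - 82*E (C(E) = -2*((-1*(-22))*(E + E) + (-18 - 3*E)) = -2*(22*(2*E) + (-18 - 3*E)) = -2*(44*E + (-18 - 3*E)) = -2*(-18 + 41*E) = 36 - 82*E)
1/(J + C(-56)) = 1/(-406082 + (36 - 82*(-56))) = 1/(-406082 + (36 + 4592)) = 1/(-406082 + 4628) = 1/(-401454) = -1/401454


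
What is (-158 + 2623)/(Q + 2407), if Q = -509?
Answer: 2465/1898 ≈ 1.2987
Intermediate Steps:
(-158 + 2623)/(Q + 2407) = (-158 + 2623)/(-509 + 2407) = 2465/1898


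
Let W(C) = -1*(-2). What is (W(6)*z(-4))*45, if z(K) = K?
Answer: -360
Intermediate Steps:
W(C) = 2
(W(6)*z(-4))*45 = (2*(-4))*45 = -8*45 = -360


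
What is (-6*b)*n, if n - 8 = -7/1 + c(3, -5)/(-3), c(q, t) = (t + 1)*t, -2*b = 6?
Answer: -102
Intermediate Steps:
b = -3 (b = -½*6 = -3)
c(q, t) = t*(1 + t) (c(q, t) = (1 + t)*t = t*(1 + t))
n = -17/3 (n = 8 + (-7/1 - 5*(1 - 5)/(-3)) = 8 + (-7*1 - 5*(-4)*(-⅓)) = 8 + (-7 + 20*(-⅓)) = 8 + (-7 - 20/3) = 8 - 41/3 = -17/3 ≈ -5.6667)
(-6*b)*n = -6*(-3)*(-17/3) = 18*(-17/3) = -102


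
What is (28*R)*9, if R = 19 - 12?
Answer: 1764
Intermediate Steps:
R = 7
(28*R)*9 = (28*7)*9 = 196*9 = 1764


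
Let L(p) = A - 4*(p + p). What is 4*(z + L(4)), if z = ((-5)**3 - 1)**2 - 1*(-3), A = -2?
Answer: 63380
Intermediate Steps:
L(p) = -2 - 8*p (L(p) = -2 - 4*(p + p) = -2 - 8*p)
z = 15879 (z = (-125 - 1)**2 + 3 = (-126)**2 + 3 = 15876 + 3 = 15879)
4*(z + L(4)) = 4*(15879 + (-2 - 8*4)) = 4*(15879 + (-2 - 32)) = 4*(15879 - 34) = 4*15845 = 63380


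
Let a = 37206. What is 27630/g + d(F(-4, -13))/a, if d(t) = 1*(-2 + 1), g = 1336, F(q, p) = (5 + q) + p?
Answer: 257000111/12426804 ≈ 20.681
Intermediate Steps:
F(q, p) = 5 + p + q
d(t) = -1 (d(t) = 1*(-1) = -1)
27630/g + d(F(-4, -13))/a = 27630/1336 - 1/37206 = 27630*(1/1336) - 1*1/37206 = 13815/668 - 1/37206 = 257000111/12426804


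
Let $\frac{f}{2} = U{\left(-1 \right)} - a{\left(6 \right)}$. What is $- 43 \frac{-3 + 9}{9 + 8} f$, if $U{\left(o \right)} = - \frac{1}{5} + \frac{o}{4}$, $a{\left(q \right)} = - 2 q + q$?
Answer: $- \frac{14319}{85} \approx -168.46$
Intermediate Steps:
$a{\left(q \right)} = - q$
$U{\left(o \right)} = - \frac{1}{5} + \frac{o}{4}$ ($U{\left(o \right)} = \left(-1\right) \frac{1}{5} + o \frac{1}{4} = - \frac{1}{5} + \frac{o}{4}$)
$f = \frac{111}{10}$ ($f = 2 \left(\left(- \frac{1}{5} + \frac{1}{4} \left(-1\right)\right) - \left(-1\right) 6\right) = 2 \left(\left(- \frac{1}{5} - \frac{1}{4}\right) - -6\right) = 2 \left(- \frac{9}{20} + 6\right) = 2 \cdot \frac{111}{20} = \frac{111}{10} \approx 11.1$)
$- 43 \frac{-3 + 9}{9 + 8} f = - 43 \frac{-3 + 9}{9 + 8} \cdot \frac{111}{10} = - 43 \cdot \frac{6}{17} \cdot \frac{111}{10} = - 43 \cdot 6 \cdot \frac{1}{17} \cdot \frac{111}{10} = \left(-43\right) \frac{6}{17} \cdot \frac{111}{10} = \left(- \frac{258}{17}\right) \frac{111}{10} = - \frac{14319}{85}$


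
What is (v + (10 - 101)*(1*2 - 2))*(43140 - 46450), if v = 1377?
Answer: -4557870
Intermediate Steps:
(v + (10 - 101)*(1*2 - 2))*(43140 - 46450) = (1377 + (10 - 101)*(1*2 - 2))*(43140 - 46450) = (1377 - 91*(2 - 2))*(-3310) = (1377 - 91*0)*(-3310) = (1377 + 0)*(-3310) = 1377*(-3310) = -4557870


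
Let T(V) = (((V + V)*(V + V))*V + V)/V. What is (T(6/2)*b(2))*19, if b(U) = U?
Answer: 1406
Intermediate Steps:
T(V) = (V + 4*V³)/V (T(V) = (((2*V)*(2*V))*V + V)/V = ((4*V²)*V + V)/V = (4*V³ + V)/V = (V + 4*V³)/V)
(T(6/2)*b(2))*19 = ((1 + 4*(6/2)²)*2)*19 = ((1 + 4*(6*(½))²)*2)*19 = ((1 + 4*3²)*2)*19 = ((1 + 4*9)*2)*19 = ((1 + 36)*2)*19 = (37*2)*19 = 74*19 = 1406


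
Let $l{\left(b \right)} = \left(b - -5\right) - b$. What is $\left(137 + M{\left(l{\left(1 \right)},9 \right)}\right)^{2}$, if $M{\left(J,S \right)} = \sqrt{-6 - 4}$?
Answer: $\left(137 + i \sqrt{10}\right)^{2} \approx 18759.0 + 866.46 i$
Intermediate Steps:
$l{\left(b \right)} = 5$ ($l{\left(b \right)} = \left(b + 5\right) - b = \left(5 + b\right) - b = 5$)
$M{\left(J,S \right)} = i \sqrt{10}$ ($M{\left(J,S \right)} = \sqrt{-10} = i \sqrt{10}$)
$\left(137 + M{\left(l{\left(1 \right)},9 \right)}\right)^{2} = \left(137 + i \sqrt{10}\right)^{2}$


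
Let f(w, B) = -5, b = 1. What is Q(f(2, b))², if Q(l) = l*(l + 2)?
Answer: 225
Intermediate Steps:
Q(l) = l*(2 + l)
Q(f(2, b))² = (-5*(2 - 5))² = (-5*(-3))² = 15² = 225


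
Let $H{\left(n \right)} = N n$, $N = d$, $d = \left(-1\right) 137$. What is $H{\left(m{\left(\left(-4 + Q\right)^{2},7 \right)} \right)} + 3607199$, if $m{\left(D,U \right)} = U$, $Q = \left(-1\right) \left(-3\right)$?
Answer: $3606240$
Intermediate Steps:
$Q = 3$
$d = -137$
$N = -137$
$H{\left(n \right)} = - 137 n$
$H{\left(m{\left(\left(-4 + Q\right)^{2},7 \right)} \right)} + 3607199 = \left(-137\right) 7 + 3607199 = -959 + 3607199 = 3606240$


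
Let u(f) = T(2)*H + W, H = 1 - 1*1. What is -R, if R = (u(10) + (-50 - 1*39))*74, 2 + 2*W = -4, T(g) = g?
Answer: 6808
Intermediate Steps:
H = 0 (H = 1 - 1 = 0)
W = -3 (W = -1 + (1/2)*(-4) = -1 - 2 = -3)
u(f) = -3 (u(f) = 2*0 - 3 = 0 - 3 = -3)
R = -6808 (R = (-3 + (-50 - 1*39))*74 = (-3 + (-50 - 39))*74 = (-3 - 89)*74 = -92*74 = -6808)
-R = -1*(-6808) = 6808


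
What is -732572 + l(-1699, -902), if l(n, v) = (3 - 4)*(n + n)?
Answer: -729174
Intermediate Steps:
l(n, v) = -2*n
-732572 + l(-1699, -902) = -732572 - 2*(-1699) = -732572 + 3398 = -729174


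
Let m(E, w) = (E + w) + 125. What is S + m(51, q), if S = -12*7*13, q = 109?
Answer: -807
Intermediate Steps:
m(E, w) = 125 + E + w
S = -1092 (S = -84*13 = -1092)
S + m(51, q) = -1092 + (125 + 51 + 109) = -1092 + 285 = -807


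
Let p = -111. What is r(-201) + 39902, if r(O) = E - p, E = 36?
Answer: 40049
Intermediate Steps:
r(O) = 147 (r(O) = 36 - 1*(-111) = 36 + 111 = 147)
r(-201) + 39902 = 147 + 39902 = 40049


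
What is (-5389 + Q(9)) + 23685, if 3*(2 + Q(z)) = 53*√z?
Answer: 18347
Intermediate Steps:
Q(z) = -2 + 53*√z/3 (Q(z) = -2 + (53*√z)/3 = -2 + 53*√z/3)
(-5389 + Q(9)) + 23685 = (-5389 + (-2 + 53*√9/3)) + 23685 = (-5389 + (-2 + (53/3)*3)) + 23685 = (-5389 + (-2 + 53)) + 23685 = (-5389 + 51) + 23685 = -5338 + 23685 = 18347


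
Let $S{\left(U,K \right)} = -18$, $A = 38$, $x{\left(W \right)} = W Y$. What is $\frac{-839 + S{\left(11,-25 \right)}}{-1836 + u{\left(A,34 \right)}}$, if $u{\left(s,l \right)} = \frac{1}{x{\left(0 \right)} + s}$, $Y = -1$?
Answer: $\frac{32566}{69767} \approx 0.46678$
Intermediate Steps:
$x{\left(W \right)} = - W$ ($x{\left(W \right)} = W \left(-1\right) = - W$)
$u{\left(s,l \right)} = \frac{1}{s}$ ($u{\left(s,l \right)} = \frac{1}{\left(-1\right) 0 + s} = \frac{1}{0 + s} = \frac{1}{s}$)
$\frac{-839 + S{\left(11,-25 \right)}}{-1836 + u{\left(A,34 \right)}} = \frac{-839 - 18}{-1836 + \frac{1}{38}} = - \frac{857}{-1836 + \frac{1}{38}} = - \frac{857}{- \frac{69767}{38}} = \left(-857\right) \left(- \frac{38}{69767}\right) = \frac{32566}{69767}$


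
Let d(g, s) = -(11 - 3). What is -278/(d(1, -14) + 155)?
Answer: -278/147 ≈ -1.8912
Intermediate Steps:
d(g, s) = -8 (d(g, s) = -1*8 = -8)
-278/(d(1, -14) + 155) = -278/(-8 + 155) = -278/147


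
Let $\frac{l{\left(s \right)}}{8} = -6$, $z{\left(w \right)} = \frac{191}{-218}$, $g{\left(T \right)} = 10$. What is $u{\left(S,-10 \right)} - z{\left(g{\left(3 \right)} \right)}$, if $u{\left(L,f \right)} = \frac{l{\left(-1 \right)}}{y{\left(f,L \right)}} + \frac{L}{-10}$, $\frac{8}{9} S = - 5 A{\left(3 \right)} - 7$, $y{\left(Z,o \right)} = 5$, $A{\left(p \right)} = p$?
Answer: $- \frac{5449}{872} \approx -6.2489$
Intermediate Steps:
$z{\left(w \right)} = - \frac{191}{218}$ ($z{\left(w \right)} = 191 \left(- \frac{1}{218}\right) = - \frac{191}{218}$)
$l{\left(s \right)} = -48$ ($l{\left(s \right)} = 8 \left(-6\right) = -48$)
$S = - \frac{99}{4}$ ($S = \frac{9 \left(\left(-5\right) 3 - 7\right)}{8} = \frac{9 \left(-15 - 7\right)}{8} = \frac{9}{8} \left(-22\right) = - \frac{99}{4} \approx -24.75$)
$u{\left(L,f \right)} = - \frac{48}{5} - \frac{L}{10}$ ($u{\left(L,f \right)} = - \frac{48}{5} + \frac{L}{-10} = \left(-48\right) \frac{1}{5} + L \left(- \frac{1}{10}\right) = - \frac{48}{5} - \frac{L}{10}$)
$u{\left(S,-10 \right)} - z{\left(g{\left(3 \right)} \right)} = \left(- \frac{48}{5} - - \frac{99}{40}\right) - - \frac{191}{218} = \left(- \frac{48}{5} + \frac{99}{40}\right) + \frac{191}{218} = - \frac{57}{8} + \frac{191}{218} = - \frac{5449}{872}$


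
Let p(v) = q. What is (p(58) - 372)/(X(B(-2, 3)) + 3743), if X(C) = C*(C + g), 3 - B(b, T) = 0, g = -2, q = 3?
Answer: -369/3746 ≈ -0.098505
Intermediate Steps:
B(b, T) = 3 (B(b, T) = 3 - 1*0 = 3 + 0 = 3)
p(v) = 3
X(C) = C*(-2 + C) (X(C) = C*(C - 2) = C*(-2 + C))
(p(58) - 372)/(X(B(-2, 3)) + 3743) = (3 - 372)/(3*(-2 + 3) + 3743) = -369/(3*1 + 3743) = -369/(3 + 3743) = -369/3746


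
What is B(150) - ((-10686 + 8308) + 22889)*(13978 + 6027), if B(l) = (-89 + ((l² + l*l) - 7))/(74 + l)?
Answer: -11489025927/28 ≈ -4.1032e+8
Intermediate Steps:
B(l) = (-96 + 2*l²)/(74 + l) (B(l) = (-89 + ((l² + l²) - 7))/(74 + l) = (-89 + (2*l² - 7))/(74 + l) = (-89 + (-7 + 2*l²))/(74 + l) = (-96 + 2*l²)/(74 + l))
B(150) - ((-10686 + 8308) + 22889)*(13978 + 6027) = 2*(-48 + 150²)/(74 + 150) - ((-10686 + 8308) + 22889)*(13978 + 6027) = 2*(-48 + 22500)/224 - (-2378 + 22889)*20005 = 2*(1/224)*22452 - 20511*20005 = 5613/28 - 1*410322555 = 5613/28 - 410322555 = -11489025927/28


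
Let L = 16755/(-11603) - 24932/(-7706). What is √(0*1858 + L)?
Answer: √3580352706865897/44706359 ≈ 1.3384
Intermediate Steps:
L = 80085983/44706359 (L = 16755*(-1/11603) - 24932*(-1/7706) = -16755/11603 + 12466/3853 = 80085983/44706359 ≈ 1.7914)
√(0*1858 + L) = √(0*1858 + 80085983/44706359) = √(0 + 80085983/44706359) = √(80085983/44706359) = √3580352706865897/44706359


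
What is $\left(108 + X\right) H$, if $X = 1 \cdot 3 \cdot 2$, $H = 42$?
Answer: $4788$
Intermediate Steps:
$X = 6$ ($X = 3 \cdot 2 = 6$)
$\left(108 + X\right) H = \left(108 + 6\right) 42 = 114 \cdot 42 = 4788$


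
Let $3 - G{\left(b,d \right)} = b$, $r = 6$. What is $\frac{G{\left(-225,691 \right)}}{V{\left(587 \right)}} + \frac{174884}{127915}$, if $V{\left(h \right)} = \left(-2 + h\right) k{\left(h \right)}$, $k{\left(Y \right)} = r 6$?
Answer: $\frac{61870361}{44898165} \approx 1.378$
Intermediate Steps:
$k{\left(Y \right)} = 36$ ($k{\left(Y \right)} = 6 \cdot 6 = 36$)
$G{\left(b,d \right)} = 3 - b$
$V{\left(h \right)} = -72 + 36 h$ ($V{\left(h \right)} = \left(-2 + h\right) 36 = -72 + 36 h$)
$\frac{G{\left(-225,691 \right)}}{V{\left(587 \right)}} + \frac{174884}{127915} = \frac{3 - -225}{-72 + 36 \cdot 587} + \frac{174884}{127915} = \frac{3 + 225}{-72 + 21132} + 174884 \cdot \frac{1}{127915} = \frac{228}{21060} + \frac{174884}{127915} = 228 \cdot \frac{1}{21060} + \frac{174884}{127915} = \frac{19}{1755} + \frac{174884}{127915} = \frac{61870361}{44898165}$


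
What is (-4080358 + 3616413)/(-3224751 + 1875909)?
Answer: 463945/1348842 ≈ 0.34396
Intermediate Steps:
(-4080358 + 3616413)/(-3224751 + 1875909) = -463945/(-1348842) = -463945*(-1/1348842) = 463945/1348842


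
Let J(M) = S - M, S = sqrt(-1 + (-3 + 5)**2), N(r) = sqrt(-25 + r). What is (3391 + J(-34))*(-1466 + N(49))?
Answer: -2*(733 - sqrt(6))*(3425 + sqrt(3)) ≈ -5.0068e+6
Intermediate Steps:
S = sqrt(3) (S = sqrt(-1 + 2**2) = sqrt(-1 + 4) = sqrt(3) ≈ 1.7320)
J(M) = sqrt(3) - M
(3391 + J(-34))*(-1466 + N(49)) = (3391 + (sqrt(3) - 1*(-34)))*(-1466 + sqrt(-25 + 49)) = (3391 + (sqrt(3) + 34))*(-1466 + sqrt(24)) = (3391 + (34 + sqrt(3)))*(-1466 + 2*sqrt(6)) = (3425 + sqrt(3))*(-1466 + 2*sqrt(6)) = (-1466 + 2*sqrt(6))*(3425 + sqrt(3))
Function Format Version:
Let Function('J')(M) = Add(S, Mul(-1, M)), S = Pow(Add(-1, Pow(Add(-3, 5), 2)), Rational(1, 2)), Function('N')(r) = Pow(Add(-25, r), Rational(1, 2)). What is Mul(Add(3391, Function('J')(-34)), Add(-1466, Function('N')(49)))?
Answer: Mul(-2, Add(733, Mul(-1, Pow(6, Rational(1, 2)))), Add(3425, Pow(3, Rational(1, 2)))) ≈ -5.0068e+6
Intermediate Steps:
S = Pow(3, Rational(1, 2)) (S = Pow(Add(-1, Pow(2, 2)), Rational(1, 2)) = Pow(Add(-1, 4), Rational(1, 2)) = Pow(3, Rational(1, 2)) ≈ 1.7320)
Function('J')(M) = Add(Pow(3, Rational(1, 2)), Mul(-1, M))
Mul(Add(3391, Function('J')(-34)), Add(-1466, Function('N')(49))) = Mul(Add(3391, Add(Pow(3, Rational(1, 2)), Mul(-1, -34))), Add(-1466, Pow(Add(-25, 49), Rational(1, 2)))) = Mul(Add(3391, Add(Pow(3, Rational(1, 2)), 34)), Add(-1466, Pow(24, Rational(1, 2)))) = Mul(Add(3391, Add(34, Pow(3, Rational(1, 2)))), Add(-1466, Mul(2, Pow(6, Rational(1, 2))))) = Mul(Add(3425, Pow(3, Rational(1, 2))), Add(-1466, Mul(2, Pow(6, Rational(1, 2))))) = Mul(Add(-1466, Mul(2, Pow(6, Rational(1, 2)))), Add(3425, Pow(3, Rational(1, 2))))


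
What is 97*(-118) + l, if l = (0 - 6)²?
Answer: -11410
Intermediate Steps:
l = 36 (l = (-6)² = 36)
97*(-118) + l = 97*(-118) + 36 = -11446 + 36 = -11410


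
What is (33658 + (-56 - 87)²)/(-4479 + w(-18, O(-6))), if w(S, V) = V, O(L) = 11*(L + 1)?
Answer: -54107/4534 ≈ -11.934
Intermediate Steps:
O(L) = 11 + 11*L (O(L) = 11*(1 + L) = 11 + 11*L)
(33658 + (-56 - 87)²)/(-4479 + w(-18, O(-6))) = (33658 + (-56 - 87)²)/(-4479 + (11 + 11*(-6))) = (33658 + (-143)²)/(-4479 + (11 - 66)) = (33658 + 20449)/(-4479 - 55) = 54107/(-4534) = 54107*(-1/4534) = -54107/4534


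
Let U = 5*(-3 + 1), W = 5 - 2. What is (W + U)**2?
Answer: 49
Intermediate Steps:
W = 3
U = -10 (U = 5*(-2) = -10)
(W + U)**2 = (3 - 10)**2 = (-7)**2 = 49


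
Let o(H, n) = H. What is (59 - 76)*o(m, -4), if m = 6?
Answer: -102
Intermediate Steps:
(59 - 76)*o(m, -4) = (59 - 76)*6 = -17*6 = -102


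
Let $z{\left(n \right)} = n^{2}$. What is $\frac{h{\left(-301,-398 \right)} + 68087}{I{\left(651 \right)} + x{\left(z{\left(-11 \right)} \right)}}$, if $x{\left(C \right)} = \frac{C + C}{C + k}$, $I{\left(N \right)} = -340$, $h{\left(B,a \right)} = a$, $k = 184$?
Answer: $- \frac{6881715}{34486} \approx -199.55$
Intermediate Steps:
$x{\left(C \right)} = \frac{2 C}{184 + C}$ ($x{\left(C \right)} = \frac{C + C}{C + 184} = \frac{2 C}{184 + C}$)
$\frac{h{\left(-301,-398 \right)} + 68087}{I{\left(651 \right)} + x{\left(z{\left(-11 \right)} \right)}} = \frac{-398 + 68087}{-340 + \frac{2 \left(-11\right)^{2}}{184 + \left(-11\right)^{2}}} = \frac{67689}{-340 + 2 \cdot 121 \frac{1}{184 + 121}} = \frac{67689}{-340 + 2 \cdot 121 \cdot \frac{1}{305}} = \frac{67689}{-340 + \frac{242}{305}} = \frac{67689}{- \frac{103458}{305}} = 67689 \left(- \frac{305}{103458}\right) = - \frac{6881715}{34486}$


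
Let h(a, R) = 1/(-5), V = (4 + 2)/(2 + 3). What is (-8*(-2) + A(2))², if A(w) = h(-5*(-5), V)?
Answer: 6241/25 ≈ 249.64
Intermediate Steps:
V = 6/5 ≈ 1.2000
h(a, R) = -⅕
A(w) = -⅕
(-8*(-2) + A(2))² = (-8*(-2) - ⅕)² = (16 - ⅕)² = (79/5)² = 6241/25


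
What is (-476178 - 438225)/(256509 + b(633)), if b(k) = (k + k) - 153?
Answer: -304801/85874 ≈ -3.5494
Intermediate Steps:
b(k) = -153 + 2*k (b(k) = 2*k - 153 = -153 + 2*k)
(-476178 - 438225)/(256509 + b(633)) = (-476178 - 438225)/(256509 + (-153 + 2*633)) = -914403/(256509 + (-153 + 1266)) = -914403/(256509 + 1113) = -914403/257622 = -914403*1/257622 = -304801/85874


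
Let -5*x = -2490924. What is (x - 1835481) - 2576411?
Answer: -19568536/5 ≈ -3.9137e+6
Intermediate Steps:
x = 2490924/5 (x = -1/5*(-2490924) = 2490924/5 ≈ 4.9819e+5)
(x - 1835481) - 2576411 = (2490924/5 - 1835481) - 2576411 = -6686481/5 - 2576411 = -19568536/5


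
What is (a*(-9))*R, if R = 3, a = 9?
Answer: -243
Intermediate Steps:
(a*(-9))*R = (9*(-9))*3 = -81*3 = -243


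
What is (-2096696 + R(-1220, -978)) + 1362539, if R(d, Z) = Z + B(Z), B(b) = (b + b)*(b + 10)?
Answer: 1158273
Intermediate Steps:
B(b) = 2*b*(10 + b) (B(b) = (2*b)*(10 + b) = 2*b*(10 + b))
R(d, Z) = Z + 2*Z*(10 + Z)
(-2096696 + R(-1220, -978)) + 1362539 = (-2096696 - 978*(21 + 2*(-978))) + 1362539 = (-2096696 - 978*(21 - 1956)) + 1362539 = (-2096696 - 978*(-1935)) + 1362539 = (-2096696 + 1892430) + 1362539 = -204266 + 1362539 = 1158273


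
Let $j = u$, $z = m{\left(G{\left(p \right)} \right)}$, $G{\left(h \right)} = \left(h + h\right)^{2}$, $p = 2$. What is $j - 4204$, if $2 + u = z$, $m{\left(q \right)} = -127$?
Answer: $-4333$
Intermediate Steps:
$G{\left(h \right)} = 4 h^{2}$ ($G{\left(h \right)} = \left(2 h\right)^{2} = 4 h^{2}$)
$z = -127$
$u = -129$ ($u = -2 - 127 = -129$)
$j = -129$
$j - 4204 = -129 - 4204 = -4333$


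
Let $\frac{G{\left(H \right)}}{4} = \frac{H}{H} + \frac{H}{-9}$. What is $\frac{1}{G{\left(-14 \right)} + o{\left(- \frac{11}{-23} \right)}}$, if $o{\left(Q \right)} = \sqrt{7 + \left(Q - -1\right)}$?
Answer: $\frac{19044}{178877} - \frac{81 \sqrt{4485}}{178877} \approx 0.076138$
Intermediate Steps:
$G{\left(H \right)} = 4 - \frac{4 H}{9}$ ($G{\left(H \right)} = 4 \left(\frac{H}{H} + \frac{H}{-9}\right) = 4 \left(1 + H \left(- \frac{1}{9}\right)\right) = 4 \left(1 - \frac{H}{9}\right) = 4 - \frac{4 H}{9}$)
$o{\left(Q \right)} = \sqrt{8 + Q}$ ($o{\left(Q \right)} = \sqrt{7 + \left(Q + 1\right)} = \sqrt{7 + \left(1 + Q\right)} = \sqrt{8 + Q}$)
$\frac{1}{G{\left(-14 \right)} + o{\left(- \frac{11}{-23} \right)}} = \frac{1}{\left(4 - - \frac{56}{9}\right) + \sqrt{8 - \frac{11}{-23}}} = \frac{1}{\left(4 + \frac{56}{9}\right) + \sqrt{8 - - \frac{11}{23}}} = \frac{1}{\frac{92}{9} + \sqrt{8 + \frac{11}{23}}} = \frac{1}{\frac{92}{9} + \sqrt{\frac{195}{23}}} = \frac{1}{\frac{92}{9} + \frac{\sqrt{4485}}{23}}$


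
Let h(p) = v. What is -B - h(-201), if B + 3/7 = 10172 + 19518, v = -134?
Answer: -206889/7 ≈ -29556.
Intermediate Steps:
B = 207827/7 (B = -3/7 + (10172 + 19518) = -3/7 + 29690 = 207827/7 ≈ 29690.)
h(p) = -134
-B - h(-201) = -1*207827/7 - 1*(-134) = -207827/7 + 134 = -206889/7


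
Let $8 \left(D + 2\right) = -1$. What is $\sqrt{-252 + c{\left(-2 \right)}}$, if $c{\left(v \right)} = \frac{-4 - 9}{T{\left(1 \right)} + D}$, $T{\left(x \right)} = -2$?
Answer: $\frac{2 i \sqrt{67749}}{33} \approx 15.775 i$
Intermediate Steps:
$D = - \frac{17}{8}$ ($D = -2 + \frac{1}{8} \left(-1\right) = -2 - \frac{1}{8} = - \frac{17}{8} \approx -2.125$)
$c{\left(v \right)} = \frac{104}{33}$ ($c{\left(v \right)} = \frac{-4 - 9}{-2 - \frac{17}{8}} = - \frac{13}{- \frac{33}{8}} = \left(-13\right) \left(- \frac{8}{33}\right) = \frac{104}{33}$)
$\sqrt{-252 + c{\left(-2 \right)}} = \sqrt{-252 + \frac{104}{33}} = \sqrt{- \frac{8212}{33}} = \frac{2 i \sqrt{67749}}{33}$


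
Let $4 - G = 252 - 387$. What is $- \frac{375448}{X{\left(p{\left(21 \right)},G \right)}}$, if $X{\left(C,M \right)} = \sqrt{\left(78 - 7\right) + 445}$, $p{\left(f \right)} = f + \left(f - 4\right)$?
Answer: $- \frac{187724 \sqrt{129}}{129} \approx -16528.0$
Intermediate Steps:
$G = 139$ ($G = 4 - \left(252 - 387\right) = 4 - -135 = 4 + 135 = 139$)
$p{\left(f \right)} = -4 + 2 f$ ($p{\left(f \right)} = f + \left(f - 4\right) = f + \left(-4 + f\right) = -4 + 2 f$)
$X{\left(C,M \right)} = 2 \sqrt{129}$ ($X{\left(C,M \right)} = \sqrt{\left(78 - 7\right) + 445} = \sqrt{71 + 445} = \sqrt{516} = 2 \sqrt{129}$)
$- \frac{375448}{X{\left(p{\left(21 \right)},G \right)}} = - \frac{375448}{2 \sqrt{129}} = - 375448 \frac{\sqrt{129}}{258} = - \frac{187724 \sqrt{129}}{129}$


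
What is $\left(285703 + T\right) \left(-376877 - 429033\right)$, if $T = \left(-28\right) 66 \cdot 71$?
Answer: $-124509065450$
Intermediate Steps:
$T = -131208$ ($T = \left(-1848\right) 71 = -131208$)
$\left(285703 + T\right) \left(-376877 - 429033\right) = \left(285703 - 131208\right) \left(-376877 - 429033\right) = 154495 \left(-805910\right) = -124509065450$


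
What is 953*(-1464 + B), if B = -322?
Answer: -1702058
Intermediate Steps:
953*(-1464 + B) = 953*(-1464 - 322) = 953*(-1786) = -1702058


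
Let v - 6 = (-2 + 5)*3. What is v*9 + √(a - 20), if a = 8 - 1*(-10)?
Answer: 135 + I*√2 ≈ 135.0 + 1.4142*I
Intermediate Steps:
a = 18 (a = 8 + 10 = 18)
v = 15 (v = 6 + (-2 + 5)*3 = 6 + 3*3 = 6 + 9 = 15)
v*9 + √(a - 20) = 15*9 + √(18 - 20) = 135 + √(-2) = 135 + I*√2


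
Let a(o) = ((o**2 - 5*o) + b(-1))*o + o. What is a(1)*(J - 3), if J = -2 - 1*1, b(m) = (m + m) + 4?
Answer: 6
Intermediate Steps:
b(m) = 4 + 2*m (b(m) = 2*m + 4 = 4 + 2*m)
J = -3 (J = -2 - 1 = -3)
a(o) = o + o*(2 + o**2 - 5*o) (a(o) = ((o**2 - 5*o) + (4 + 2*(-1)))*o + o = ((o**2 - 5*o) + (4 - 2))*o + o = ((o**2 - 5*o) + 2)*o + o = (2 + o**2 - 5*o)*o + o = o*(2 + o**2 - 5*o) + o = o + o*(2 + o**2 - 5*o))
a(1)*(J - 3) = (1*(3 + 1**2 - 5*1))*(-3 - 3) = (1*(3 + 1 - 5))*(-6) = (1*(-1))*(-6) = -1*(-6) = 6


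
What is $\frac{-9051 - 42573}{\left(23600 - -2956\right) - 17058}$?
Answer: $- \frac{8604}{1583} \approx -5.4352$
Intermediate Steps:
$\frac{-9051 - 42573}{\left(23600 - -2956\right) - 17058} = - \frac{51624}{\left(23600 + 2956\right) - 17058} = - \frac{51624}{26556 - 17058} = - \frac{51624}{9498} = \left(-51624\right) \frac{1}{9498} = - \frac{8604}{1583}$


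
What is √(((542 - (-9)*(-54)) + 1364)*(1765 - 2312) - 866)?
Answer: I*√777606 ≈ 881.82*I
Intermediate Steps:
√(((542 - (-9)*(-54)) + 1364)*(1765 - 2312) - 866) = √(((542 - 1*486) + 1364)*(-547) - 866) = √(((542 - 486) + 1364)*(-547) - 866) = √((56 + 1364)*(-547) - 866) = √(1420*(-547) - 866) = √(-776740 - 866) = √(-777606) = I*√777606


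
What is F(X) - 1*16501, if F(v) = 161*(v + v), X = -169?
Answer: -70919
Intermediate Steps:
F(v) = 322*v (F(v) = 161*(2*v) = 322*v)
F(X) - 1*16501 = 322*(-169) - 1*16501 = -54418 - 16501 = -70919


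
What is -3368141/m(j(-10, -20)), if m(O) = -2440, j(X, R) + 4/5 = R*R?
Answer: 3368141/2440 ≈ 1380.4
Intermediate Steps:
j(X, R) = -⅘ + R² (j(X, R) = -⅘ + R*R = -⅘ + R²)
-3368141/m(j(-10, -20)) = -3368141/(-2440) = -3368141*(-1/2440) = 3368141/2440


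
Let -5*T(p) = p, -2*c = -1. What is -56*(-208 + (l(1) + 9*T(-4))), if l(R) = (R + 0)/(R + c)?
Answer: 168112/15 ≈ 11207.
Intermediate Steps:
c = ½ (c = -½*(-1) = ½ ≈ 0.50000)
T(p) = -p/5
l(R) = R/(½ + R) (l(R) = (R + 0)/(R + ½) = R/(½ + R))
-56*(-208 + (l(1) + 9*T(-4))) = -56*(-208 + (2*1/(1 + 2*1) + 9*(-⅕*(-4)))) = -56*(-208 + (2*1/(1 + 2) + 9*(⅘))) = -56*(-208 + (2*1/3 + 36/5)) = -56*(-208 + (2*1*(⅓) + 36/5)) = -56*(-208 + (⅔ + 36/5)) = -56*(-208 + 118/15) = -56*(-3002/15) = 168112/15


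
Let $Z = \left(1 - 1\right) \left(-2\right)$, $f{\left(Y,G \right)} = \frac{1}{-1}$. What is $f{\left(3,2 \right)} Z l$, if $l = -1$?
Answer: $0$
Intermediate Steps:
$f{\left(Y,G \right)} = -1$
$Z = 0$ ($Z = 0 \left(-2\right) = 0$)
$f{\left(3,2 \right)} Z l = \left(-1\right) 0 \left(-1\right) = 0 \left(-1\right) = 0$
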